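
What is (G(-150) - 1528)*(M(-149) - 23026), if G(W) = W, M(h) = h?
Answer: 38887650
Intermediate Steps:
(G(-150) - 1528)*(M(-149) - 23026) = (-150 - 1528)*(-149 - 23026) = -1678*(-23175) = 38887650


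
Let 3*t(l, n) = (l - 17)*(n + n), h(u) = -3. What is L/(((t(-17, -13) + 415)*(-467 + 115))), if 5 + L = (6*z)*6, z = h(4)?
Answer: 339/749408 ≈ 0.00045236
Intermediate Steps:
z = -3
t(l, n) = 2*n*(-17 + l)/3 (t(l, n) = ((l - 17)*(n + n))/3 = ((-17 + l)*(2*n))/3 = (2*n*(-17 + l))/3 = 2*n*(-17 + l)/3)
L = -113 (L = -5 + (6*(-3))*6 = -5 - 18*6 = -5 - 108 = -113)
L/(((t(-17, -13) + 415)*(-467 + 115))) = -113*1/((-467 + 115)*((2/3)*(-13)*(-17 - 17) + 415)) = -113*(-1/(352*((2/3)*(-13)*(-34) + 415))) = -113*(-1/(352*(884/3 + 415))) = -113/((2129/3)*(-352)) = -113/(-749408/3) = -113*(-3/749408) = 339/749408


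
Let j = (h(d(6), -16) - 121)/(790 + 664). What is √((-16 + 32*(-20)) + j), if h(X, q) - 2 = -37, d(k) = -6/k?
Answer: I*√346771730/727 ≈ 25.615*I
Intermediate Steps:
h(X, q) = -35 (h(X, q) = 2 - 37 = -35)
j = -78/727 (j = (-35 - 121)/(790 + 664) = -156/1454 = -156*1/1454 = -78/727 ≈ -0.10729)
√((-16 + 32*(-20)) + j) = √((-16 + 32*(-20)) - 78/727) = √((-16 - 640) - 78/727) = √(-656 - 78/727) = √(-476990/727) = I*√346771730/727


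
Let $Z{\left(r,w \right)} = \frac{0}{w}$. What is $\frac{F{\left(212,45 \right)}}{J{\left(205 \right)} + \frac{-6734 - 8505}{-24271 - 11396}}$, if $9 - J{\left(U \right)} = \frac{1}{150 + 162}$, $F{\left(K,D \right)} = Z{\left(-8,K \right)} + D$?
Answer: $\frac{166921560}{34957279} \approx 4.775$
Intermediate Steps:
$Z{\left(r,w \right)} = 0$
$F{\left(K,D \right)} = D$ ($F{\left(K,D \right)} = 0 + D = D$)
$J{\left(U \right)} = \frac{2807}{312}$ ($J{\left(U \right)} = 9 - \frac{1}{150 + 162} = 9 - \frac{1}{312} = \frac{2807}{312}$)
$\frac{F{\left(212,45 \right)}}{J{\left(205 \right)} + \frac{-6734 - 8505}{-24271 - 11396}} = \frac{45}{\frac{2807}{312} + \frac{-6734 - 8505}{-24271 - 11396}} = \frac{45}{\frac{2807}{312} + \frac{-6734 - 8505}{-35667}} = \frac{45}{\frac{2807}{312} + \left(-6734 - 8505\right) \left(- \frac{1}{35667}\right)} = \frac{45}{\frac{2807}{312} - - \frac{15239}{35667}} = \frac{45}{\frac{2807}{312} + \frac{15239}{35667}} = \frac{45}{\frac{34957279}{3709368}} = 45 \cdot \frac{3709368}{34957279} = \frac{166921560}{34957279}$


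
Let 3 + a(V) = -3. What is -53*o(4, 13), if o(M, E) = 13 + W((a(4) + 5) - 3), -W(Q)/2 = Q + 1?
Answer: -1007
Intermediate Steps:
a(V) = -6 (a(V) = -3 - 3 = -6)
W(Q) = -2 - 2*Q (W(Q) = -2*(Q + 1) = -2*(1 + Q) = -2 - 2*Q)
o(M, E) = 19 (o(M, E) = 13 + (-2 - 2*((-6 + 5) - 3)) = 13 + (-2 - 2*(-1 - 3)) = 13 + (-2 - 2*(-4)) = 13 + (-2 + 8) = 13 + 6 = 19)
-53*o(4, 13) = -53*19 = -1007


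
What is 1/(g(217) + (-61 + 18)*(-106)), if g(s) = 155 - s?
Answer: 1/4496 ≈ 0.00022242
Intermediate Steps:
1/(g(217) + (-61 + 18)*(-106)) = 1/((155 - 1*217) + (-61 + 18)*(-106)) = 1/((155 - 217) - 43*(-106)) = 1/(-62 + 4558) = 1/4496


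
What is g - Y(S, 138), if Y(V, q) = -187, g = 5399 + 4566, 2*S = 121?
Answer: 10152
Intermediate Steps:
S = 121/2 (S = (½)*121 = 121/2 ≈ 60.500)
g = 9965
g - Y(S, 138) = 9965 - 1*(-187) = 9965 + 187 = 10152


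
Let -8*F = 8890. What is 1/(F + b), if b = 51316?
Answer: 4/200819 ≈ 1.9918e-5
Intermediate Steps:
F = -4445/4 (F = -⅛*8890 = -4445/4 ≈ -1111.3)
1/(F + b) = 1/(-4445/4 + 51316) = 1/(200819/4) = 4/200819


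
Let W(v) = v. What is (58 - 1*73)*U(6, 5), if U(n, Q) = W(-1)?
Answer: 15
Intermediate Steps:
U(n, Q) = -1
(58 - 1*73)*U(6, 5) = (58 - 1*73)*(-1) = (58 - 73)*(-1) = -15*(-1) = 15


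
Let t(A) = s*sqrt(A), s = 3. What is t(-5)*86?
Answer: 258*I*sqrt(5) ≈ 576.91*I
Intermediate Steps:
t(A) = 3*sqrt(A)
t(-5)*86 = (3*sqrt(-5))*86 = (3*(I*sqrt(5)))*86 = (3*I*sqrt(5))*86 = 258*I*sqrt(5)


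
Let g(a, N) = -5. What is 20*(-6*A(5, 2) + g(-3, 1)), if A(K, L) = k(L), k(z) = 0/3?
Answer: -100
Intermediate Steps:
k(z) = 0 (k(z) = 0*(⅓) = 0)
A(K, L) = 0
20*(-6*A(5, 2) + g(-3, 1)) = 20*(-6*0 - 5) = 20*(0 - 5) = 20*(-5) = -100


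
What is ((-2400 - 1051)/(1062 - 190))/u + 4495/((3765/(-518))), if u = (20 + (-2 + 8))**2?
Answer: -274509098507/443872416 ≈ -618.44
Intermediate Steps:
u = 676 (u = (20 + 6)**2 = 26**2 = 676)
((-2400 - 1051)/(1062 - 190))/u + 4495/((3765/(-518))) = ((-2400 - 1051)/(1062 - 190))/676 + 4495/((3765/(-518))) = -3451/872*(1/676) + 4495/((3765*(-1/518))) = -3451*1/872*(1/676) + 4495/(-3765/518) = -3451/872*1/676 + 4495*(-518/3765) = -3451/589472 - 465682/753 = -274509098507/443872416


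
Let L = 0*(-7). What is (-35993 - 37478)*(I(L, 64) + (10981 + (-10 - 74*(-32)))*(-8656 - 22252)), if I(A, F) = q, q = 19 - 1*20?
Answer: 30290757082923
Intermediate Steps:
L = 0
q = -1 (q = 19 - 20 = -1)
I(A, F) = -1
(-35993 - 37478)*(I(L, 64) + (10981 + (-10 - 74*(-32)))*(-8656 - 22252)) = (-35993 - 37478)*(-1 + (10981 + (-10 - 74*(-32)))*(-8656 - 22252)) = -73471*(-1 + (10981 + (-10 + 2368))*(-30908)) = -73471*(-1 + (10981 + 2358)*(-30908)) = -73471*(-1 + 13339*(-30908)) = -73471*(-1 - 412281812) = -73471*(-412281813) = 30290757082923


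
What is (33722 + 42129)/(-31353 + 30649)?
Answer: -75851/704 ≈ -107.74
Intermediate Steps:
(33722 + 42129)/(-31353 + 30649) = 75851/(-704) = 75851*(-1/704) = -75851/704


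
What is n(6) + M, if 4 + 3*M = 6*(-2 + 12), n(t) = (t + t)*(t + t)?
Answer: 488/3 ≈ 162.67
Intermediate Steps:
n(t) = 4*t**2 (n(t) = (2*t)*(2*t) = 4*t**2)
M = 56/3 (M = -4/3 + (6*(-2 + 12))/3 = -4/3 + (6*10)/3 = -4/3 + (1/3)*60 = -4/3 + 20 = 56/3 ≈ 18.667)
n(6) + M = 4*6**2 + 56/3 = 4*36 + 56/3 = 144 + 56/3 = 488/3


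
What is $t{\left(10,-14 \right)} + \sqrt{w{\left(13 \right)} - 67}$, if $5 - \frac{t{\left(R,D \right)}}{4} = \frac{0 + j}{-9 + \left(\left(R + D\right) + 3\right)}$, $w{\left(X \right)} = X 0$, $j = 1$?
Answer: $\frac{102}{5} + i \sqrt{67} \approx 20.4 + 8.1853 i$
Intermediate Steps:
$w{\left(X \right)} = 0$
$t{\left(R,D \right)} = 20 - \frac{4}{-6 + D + R}$ ($t{\left(R,D \right)} = 20 - 4 \frac{0 + 1}{-9 + \left(\left(R + D\right) + 3\right)} = 20 - 4 \cdot 1 \frac{1}{-9 + \left(\left(D + R\right) + 3\right)} = 20 - 4 \cdot 1 \frac{1}{-9 + \left(3 + D + R\right)} = 20 - 4 \cdot 1 \frac{1}{-6 + D + R} = 20 - \frac{4}{-6 + D + R}$)
$t{\left(10,-14 \right)} + \sqrt{w{\left(13 \right)} - 67} = \frac{4 \left(-31 + 5 \left(-14\right) + 5 \cdot 10\right)}{-6 - 14 + 10} + \sqrt{0 - 67} = \frac{4 \left(-31 - 70 + 50\right)}{-10} + \sqrt{-67} = 4 \left(- \frac{1}{10}\right) \left(-51\right) + i \sqrt{67} = \frac{102}{5} + i \sqrt{67}$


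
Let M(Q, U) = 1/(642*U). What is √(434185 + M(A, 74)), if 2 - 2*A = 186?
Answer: √244989978671337/23754 ≈ 658.93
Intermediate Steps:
A = -92 (A = 1 - ½*186 = 1 - 93 = -92)
M(Q, U) = 1/(642*U)
√(434185 + M(A, 74)) = √(434185 + (1/642)/74) = √(434185 + (1/642)*(1/74)) = √(434185 + 1/47508) = √(20627260981/47508) = √244989978671337/23754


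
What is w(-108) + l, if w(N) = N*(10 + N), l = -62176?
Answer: -51592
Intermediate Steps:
w(-108) + l = -108*(10 - 108) - 62176 = -108*(-98) - 62176 = 10584 - 62176 = -51592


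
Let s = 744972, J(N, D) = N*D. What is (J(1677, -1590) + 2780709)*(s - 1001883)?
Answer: -29359532169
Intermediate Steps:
J(N, D) = D*N
(J(1677, -1590) + 2780709)*(s - 1001883) = (-1590*1677 + 2780709)*(744972 - 1001883) = (-2666430 + 2780709)*(-256911) = 114279*(-256911) = -29359532169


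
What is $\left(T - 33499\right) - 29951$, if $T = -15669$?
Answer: $-79119$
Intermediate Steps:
$\left(T - 33499\right) - 29951 = \left(-15669 - 33499\right) - 29951 = -49168 - 29951 = -79119$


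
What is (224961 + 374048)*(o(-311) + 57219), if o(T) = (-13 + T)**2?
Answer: 97156264755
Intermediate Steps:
(224961 + 374048)*(o(-311) + 57219) = (224961 + 374048)*((-13 - 311)**2 + 57219) = 599009*((-324)**2 + 57219) = 599009*(104976 + 57219) = 599009*162195 = 97156264755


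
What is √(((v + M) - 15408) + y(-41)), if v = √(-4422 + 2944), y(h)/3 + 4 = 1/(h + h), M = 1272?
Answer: √(-95131398 + 6724*I*√1478)/82 ≈ 0.16161 + 118.95*I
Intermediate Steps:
y(h) = -12 + 3/(2*h) (y(h) = -12 + 3/(h + h) = -12 + 3/((2*h)) = -12 + 3*(1/(2*h)) = -12 + 3/(2*h))
v = I*√1478 (v = √(-1478) = I*√1478 ≈ 38.445*I)
√(((v + M) - 15408) + y(-41)) = √(((I*√1478 + 1272) - 15408) + (-12 + (3/2)/(-41))) = √(((1272 + I*√1478) - 15408) + (-12 + (3/2)*(-1/41))) = √((-14136 + I*√1478) + (-12 - 3/82)) = √((-14136 + I*√1478) - 987/82) = √(-1160139/82 + I*√1478)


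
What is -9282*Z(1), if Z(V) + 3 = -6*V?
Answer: 83538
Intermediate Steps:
Z(V) = -3 - 6*V
-9282*Z(1) = -9282*(-3 - 6*1) = -9282*(-3 - 6) = -9282*(-9) = -17*(-4914) = 83538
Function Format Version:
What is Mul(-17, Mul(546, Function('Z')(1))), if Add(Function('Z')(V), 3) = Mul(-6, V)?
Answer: 83538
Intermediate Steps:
Function('Z')(V) = Add(-3, Mul(-6, V))
Mul(-17, Mul(546, Function('Z')(1))) = Mul(-17, Mul(546, Add(-3, Mul(-6, 1)))) = Mul(-17, Mul(546, Add(-3, -6))) = Mul(-17, Mul(546, -9)) = Mul(-17, -4914) = 83538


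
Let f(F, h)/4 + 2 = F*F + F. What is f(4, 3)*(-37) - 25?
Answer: -2689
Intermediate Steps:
f(F, h) = -8 + 4*F + 4*F**2 (f(F, h) = -8 + 4*(F*F + F) = -8 + 4*(F**2 + F) = -8 + 4*(F + F**2) = -8 + (4*F + 4*F**2) = -8 + 4*F + 4*F**2)
f(4, 3)*(-37) - 25 = (-8 + 4*4 + 4*4**2)*(-37) - 25 = (-8 + 16 + 4*16)*(-37) - 25 = (-8 + 16 + 64)*(-37) - 25 = 72*(-37) - 25 = -2664 - 25 = -2689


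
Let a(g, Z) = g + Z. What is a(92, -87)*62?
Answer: 310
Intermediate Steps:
a(g, Z) = Z + g
a(92, -87)*62 = (-87 + 92)*62 = 5*62 = 310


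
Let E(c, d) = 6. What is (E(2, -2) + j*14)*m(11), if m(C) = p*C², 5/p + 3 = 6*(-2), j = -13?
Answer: 21296/3 ≈ 7098.7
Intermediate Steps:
p = -⅓ (p = 5/(-3 + 6*(-2)) = 5/(-3 - 12) = 5/(-15) = 5*(-1/15) = -⅓ ≈ -0.33333)
m(C) = -C²/3
(E(2, -2) + j*14)*m(11) = (6 - 13*14)*(-⅓*11²) = (6 - 182)*(-⅓*121) = -176*(-121/3) = 21296/3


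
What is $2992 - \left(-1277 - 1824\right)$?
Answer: $6093$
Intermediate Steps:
$2992 - \left(-1277 - 1824\right) = 2992 - -3101 = 2992 + 3101 = 6093$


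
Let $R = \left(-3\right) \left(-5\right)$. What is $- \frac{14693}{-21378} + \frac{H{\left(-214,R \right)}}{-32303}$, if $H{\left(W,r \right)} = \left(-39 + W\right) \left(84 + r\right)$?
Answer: $\frac{144297535}{98653362} \approx 1.4627$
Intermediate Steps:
$R = 15$
$- \frac{14693}{-21378} + \frac{H{\left(-214,R \right)}}{-32303} = - \frac{14693}{-21378} + \frac{-3276 - 585 + 84 \left(-214\right) - 3210}{-32303} = \left(-14693\right) \left(- \frac{1}{21378}\right) + \left(-3276 - 585 - 17976 - 3210\right) \left(- \frac{1}{32303}\right) = \frac{2099}{3054} - - \frac{25047}{32303} = \frac{2099}{3054} + \frac{25047}{32303} = \frac{144297535}{98653362}$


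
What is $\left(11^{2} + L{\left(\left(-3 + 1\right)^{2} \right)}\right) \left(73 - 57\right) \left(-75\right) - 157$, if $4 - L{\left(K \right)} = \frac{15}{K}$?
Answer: $-145657$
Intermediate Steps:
$L{\left(K \right)} = 4 - \frac{15}{K}$
$\left(11^{2} + L{\left(\left(-3 + 1\right)^{2} \right)}\right) \left(73 - 57\right) \left(-75\right) - 157 = \left(11^{2} + \left(4 - \frac{15}{\left(-3 + 1\right)^{2}}\right)\right) \left(73 - 57\right) \left(-75\right) - 157 = \left(121 + \left(4 - \frac{15}{\left(-2\right)^{2}}\right)\right) 16 \left(-75\right) - 157 = \left(121 + \left(4 - \frac{15}{4}\right)\right) 16 \left(-75\right) - 157 = \left(121 + \frac{1}{4}\right) 16 \left(-75\right) - 157 = \frac{485}{4} \cdot 16 \left(-75\right) - 157 = 1940 \left(-75\right) - 157 = -145500 - 157 = -145657$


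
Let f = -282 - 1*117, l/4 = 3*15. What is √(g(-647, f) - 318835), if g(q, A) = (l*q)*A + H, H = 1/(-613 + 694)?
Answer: √3738045106/9 ≈ 6793.3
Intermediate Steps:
l = 180 (l = 4*(3*15) = 4*45 = 180)
f = -399 (f = -282 - 117 = -399)
H = 1/81 ≈ 0.012346
g(q, A) = 1/81 + 180*A*q (g(q, A) = (180*q)*A + 1/81 = 180*A*q + 1/81 = 1/81 + 180*A*q)
√(g(-647, f) - 318835) = √((1/81 + 180*(-399)*(-647)) - 318835) = √((1/81 + 46467540) - 318835) = √(3763870741/81 - 318835) = √(3738045106/81) = √3738045106/9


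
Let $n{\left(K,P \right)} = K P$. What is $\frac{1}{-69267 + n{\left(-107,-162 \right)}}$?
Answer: $- \frac{1}{51933} \approx -1.9256 \cdot 10^{-5}$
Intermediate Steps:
$\frac{1}{-69267 + n{\left(-107,-162 \right)}} = \frac{1}{-69267 - -17334} = \frac{1}{-69267 + 17334} = \frac{1}{-51933} = - \frac{1}{51933}$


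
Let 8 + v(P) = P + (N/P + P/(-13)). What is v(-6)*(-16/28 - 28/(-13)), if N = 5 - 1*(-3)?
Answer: -27840/1183 ≈ -23.533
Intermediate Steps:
N = 8 (N = 5 + 3 = 8)
v(P) = -8 + 8/P + 12*P/13 (v(P) = -8 + (P + (8/P + P/(-13))) = -8 + (P + (8/P + P*(-1/13))) = -8 + (P + (8/P - P/13)) = -8 + (8/P + 12*P/13) = -8 + 8/P + 12*P/13)
v(-6)*(-16/28 - 28/(-13)) = (-8 + 8/(-6) + (12/13)*(-6))*(-16/28 - 28/(-13)) = (-8 + 8*(-⅙) - 72/13)*(-16*1/28 - 28*(-1/13)) = (-8 - 4/3 - 72/13)*(-4/7 + 28/13) = -580/39*144/91 = -27840/1183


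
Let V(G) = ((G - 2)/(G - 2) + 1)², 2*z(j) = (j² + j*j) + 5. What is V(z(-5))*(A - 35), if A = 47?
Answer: 48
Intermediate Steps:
z(j) = 5/2 + j² (z(j) = ((j² + j*j) + 5)/2 = ((j² + j²) + 5)/2 = (2*j² + 5)/2 = (5 + 2*j²)/2 = 5/2 + j²)
V(G) = 4 (V(G) = ((-2 + G)/(-2 + G) + 1)² = (1 + 1)² = 2² = 4)
V(z(-5))*(A - 35) = 4*(47 - 35) = 4*12 = 48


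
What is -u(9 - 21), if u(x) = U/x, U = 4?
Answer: ⅓ ≈ 0.33333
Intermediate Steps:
u(x) = 4/x
-u(9 - 21) = -4/(9 - 21) = -4/(-12) = -4*(-1)/12 = -1*(-⅓) = ⅓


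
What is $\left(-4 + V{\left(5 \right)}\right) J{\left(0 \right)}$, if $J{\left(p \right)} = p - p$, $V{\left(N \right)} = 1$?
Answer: $0$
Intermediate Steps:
$J{\left(p \right)} = 0$
$\left(-4 + V{\left(5 \right)}\right) J{\left(0 \right)} = \left(-4 + 1\right) 0 = \left(-3\right) 0 = 0$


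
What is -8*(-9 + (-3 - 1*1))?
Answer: 104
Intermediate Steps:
-8*(-9 + (-3 - 1*1)) = -8*(-9 + (-3 - 1)) = -8*(-9 - 4) = -8*(-13) = 104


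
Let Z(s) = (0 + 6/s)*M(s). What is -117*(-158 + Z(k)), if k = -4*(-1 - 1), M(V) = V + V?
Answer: 17082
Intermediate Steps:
M(V) = 2*V
k = 8 (k = -4*(-2) = 8)
Z(s) = 12 (Z(s) = (0 + 6/s)*(2*s) = (6/s)*(2*s) = 12)
-117*(-158 + Z(k)) = -117*(-158 + 12) = -117*(-146) = 17082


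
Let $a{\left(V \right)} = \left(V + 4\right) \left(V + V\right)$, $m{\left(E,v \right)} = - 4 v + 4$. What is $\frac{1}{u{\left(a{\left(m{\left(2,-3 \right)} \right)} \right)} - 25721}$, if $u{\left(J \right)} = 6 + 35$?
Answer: $- \frac{1}{25680} \approx -3.8941 \cdot 10^{-5}$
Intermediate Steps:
$m{\left(E,v \right)} = 4 - 4 v$
$a{\left(V \right)} = 2 V \left(4 + V\right)$ ($a{\left(V \right)} = \left(4 + V\right) 2 V = 2 V \left(4 + V\right)$)
$u{\left(J \right)} = 41$
$\frac{1}{u{\left(a{\left(m{\left(2,-3 \right)} \right)} \right)} - 25721} = \frac{1}{41 - 25721} = \frac{1}{-25680} = - \frac{1}{25680}$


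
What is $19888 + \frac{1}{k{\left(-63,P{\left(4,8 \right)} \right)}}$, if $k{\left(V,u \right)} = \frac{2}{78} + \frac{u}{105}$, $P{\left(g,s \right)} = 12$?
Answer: $\frac{3799973}{191} \approx 19895.0$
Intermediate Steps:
$k{\left(V,u \right)} = \frac{1}{39} + \frac{u}{105}$ ($k{\left(V,u \right)} = 2 \cdot \frac{1}{78} + u \frac{1}{105} = \frac{1}{39} + \frac{u}{105}$)
$19888 + \frac{1}{k{\left(-63,P{\left(4,8 \right)} \right)}} = 19888 + \frac{1}{\frac{1}{39} + \frac{1}{105} \cdot 12} = 19888 + \frac{1}{\frac{1}{39} + \frac{4}{35}} = 19888 + \frac{1}{\frac{191}{1365}} = 19888 + \frac{1365}{191} = \frac{3799973}{191}$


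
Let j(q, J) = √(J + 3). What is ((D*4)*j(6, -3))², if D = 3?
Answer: 0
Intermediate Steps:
j(q, J) = √(3 + J)
((D*4)*j(6, -3))² = ((3*4)*√(3 - 3))² = (12*√0)² = (12*0)² = 0² = 0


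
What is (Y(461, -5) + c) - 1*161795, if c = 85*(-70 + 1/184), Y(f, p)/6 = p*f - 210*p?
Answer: -32250515/184 ≈ -1.7527e+5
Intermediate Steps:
Y(f, p) = -1260*p + 6*f*p (Y(f, p) = 6*(p*f - 210*p) = 6*(f*p - 210*p) = 6*(-210*p + f*p) = -1260*p + 6*f*p)
c = -1094715/184 (c = 85*(-70 + 1/184) = 85*(-12879/184) = -1094715/184 ≈ -5949.5)
(Y(461, -5) + c) - 1*161795 = (6*(-5)*(-210 + 461) - 1094715/184) - 1*161795 = (6*(-5)*251 - 1094715/184) - 161795 = (-7530 - 1094715/184) - 161795 = -2480235/184 - 161795 = -32250515/184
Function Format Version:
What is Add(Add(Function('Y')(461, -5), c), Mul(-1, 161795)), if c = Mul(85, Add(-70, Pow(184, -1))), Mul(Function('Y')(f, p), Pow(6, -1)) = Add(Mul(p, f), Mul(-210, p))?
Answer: Rational(-32250515, 184) ≈ -1.7527e+5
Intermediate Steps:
Function('Y')(f, p) = Add(Mul(-1260, p), Mul(6, f, p)) (Function('Y')(f, p) = Mul(6, Add(Mul(p, f), Mul(-210, p))) = Mul(6, Add(Mul(f, p), Mul(-210, p))) = Mul(6, Add(Mul(-210, p), Mul(f, p))) = Add(Mul(-1260, p), Mul(6, f, p)))
c = Rational(-1094715, 184) (c = Mul(85, Add(-70, Rational(1, 184))) = Mul(85, Rational(-12879, 184)) = Rational(-1094715, 184) ≈ -5949.5)
Add(Add(Function('Y')(461, -5), c), Mul(-1, 161795)) = Add(Add(Mul(6, -5, Add(-210, 461)), Rational(-1094715, 184)), Mul(-1, 161795)) = Add(Add(Mul(6, -5, 251), Rational(-1094715, 184)), -161795) = Add(Add(-7530, Rational(-1094715, 184)), -161795) = Add(Rational(-2480235, 184), -161795) = Rational(-32250515, 184)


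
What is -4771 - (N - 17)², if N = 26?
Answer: -4852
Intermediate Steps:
-4771 - (N - 17)² = -4771 - (26 - 17)² = -4771 - 1*9² = -4771 - 1*81 = -4771 - 81 = -4852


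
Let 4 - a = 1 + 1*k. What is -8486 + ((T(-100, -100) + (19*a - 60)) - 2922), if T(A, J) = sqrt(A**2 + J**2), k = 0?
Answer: -11411 + 100*sqrt(2) ≈ -11270.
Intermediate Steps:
a = 3 (a = 4 - (1 + 1*0) = 4 - (1 + 0) = 4 - 1*1 = 4 - 1 = 3)
-8486 + ((T(-100, -100) + (19*a - 60)) - 2922) = -8486 + ((sqrt((-100)**2 + (-100)**2) + (19*3 - 60)) - 2922) = -8486 + ((sqrt(10000 + 10000) + (57 - 60)) - 2922) = -8486 + ((sqrt(20000) - 3) - 2922) = -8486 + ((100*sqrt(2) - 3) - 2922) = -8486 + ((-3 + 100*sqrt(2)) - 2922) = -8486 + (-2925 + 100*sqrt(2)) = -11411 + 100*sqrt(2)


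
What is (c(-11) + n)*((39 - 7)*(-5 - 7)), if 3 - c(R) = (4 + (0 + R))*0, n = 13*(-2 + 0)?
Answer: 8832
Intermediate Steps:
n = -26 (n = 13*(-2) = -26)
c(R) = 3 (c(R) = 3 - (4 + (0 + R))*0 = 3 - (4 + R)*0 = 3 - 1*0 = 3 + 0 = 3)
(c(-11) + n)*((39 - 7)*(-5 - 7)) = (3 - 26)*((39 - 7)*(-5 - 7)) = -736*(-12) = -23*(-384) = 8832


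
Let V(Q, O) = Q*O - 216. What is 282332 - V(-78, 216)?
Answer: 299396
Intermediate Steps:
V(Q, O) = -216 + O*Q (V(Q, O) = O*Q - 216 = -216 + O*Q)
282332 - V(-78, 216) = 282332 - (-216 + 216*(-78)) = 282332 - (-216 - 16848) = 282332 - 1*(-17064) = 282332 + 17064 = 299396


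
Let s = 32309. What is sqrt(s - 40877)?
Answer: 6*I*sqrt(238) ≈ 92.563*I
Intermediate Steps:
sqrt(s - 40877) = sqrt(32309 - 40877) = sqrt(-8568) = 6*I*sqrt(238)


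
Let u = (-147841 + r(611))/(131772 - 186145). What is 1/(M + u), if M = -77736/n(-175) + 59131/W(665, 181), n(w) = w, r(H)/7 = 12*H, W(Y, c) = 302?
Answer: 2873613050/1844223986931 ≈ 0.0015582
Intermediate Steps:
r(H) = 84*H (r(H) = 7*(12*H) = 84*H)
u = 96517/54373 (u = (-147841 + 84*611)/(131772 - 186145) = (-147841 + 51324)/(-54373) = -96517*(-1/54373) = 96517/54373 ≈ 1.7751)
M = 33824197/52850 (M = -77736/(-175) + 59131/302 = -77736*(-1/175) + 59131*(1/302) = 77736/175 + 59131/302 = 33824197/52850 ≈ 640.00)
1/(M + u) = 1/(33824197/52850 + 96517/54373) = 1/(1844223986931/2873613050) = 2873613050/1844223986931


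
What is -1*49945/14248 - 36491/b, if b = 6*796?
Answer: -23701909/2126514 ≈ -11.146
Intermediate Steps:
b = 4776
-1*49945/14248 - 36491/b = -1*49945/14248 - 36491/4776 = -49945*1/14248 - 36491*1/4776 = -49945/14248 - 36491/4776 = -23701909/2126514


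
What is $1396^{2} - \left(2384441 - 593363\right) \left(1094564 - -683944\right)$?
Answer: $-3185444602808$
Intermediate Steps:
$1396^{2} - \left(2384441 - 593363\right) \left(1094564 - -683944\right) = 1948816 - 1791078 \left(1094564 + 683944\right) = 1948816 - 1791078 \cdot 1778508 = 1948816 - 3185446551624 = -3185444602808$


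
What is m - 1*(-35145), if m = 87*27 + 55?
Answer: 37549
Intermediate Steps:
m = 2404 (m = 2349 + 55 = 2404)
m - 1*(-35145) = 2404 - 1*(-35145) = 2404 + 35145 = 37549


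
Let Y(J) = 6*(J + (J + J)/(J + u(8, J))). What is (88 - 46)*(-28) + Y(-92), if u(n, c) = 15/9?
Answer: -464976/271 ≈ -1715.8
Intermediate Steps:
u(n, c) = 5/3 (u(n, c) = 15*(⅑) = 5/3)
Y(J) = 6*J + 12*J/(5/3 + J) (Y(J) = 6*(J + (J + J)/(J + 5/3)) = 6*(J + (2*J)/(5/3 + J)) = 6*(J + 2*J/(5/3 + J)) = 6*J + 12*J/(5/3 + J))
(88 - 46)*(-28) + Y(-92) = (88 - 46)*(-28) + 6*(-92)*(11 + 3*(-92))/(5 + 3*(-92)) = 42*(-28) + 6*(-92)*(11 - 276)/(5 - 276) = -1176 + 6*(-92)*(-265)/(-271) = -1176 + 6*(-92)*(-1/271)*(-265) = -1176 - 146280/271 = -464976/271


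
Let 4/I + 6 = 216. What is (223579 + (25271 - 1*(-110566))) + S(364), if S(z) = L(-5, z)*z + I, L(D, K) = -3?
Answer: 37624022/105 ≈ 3.5832e+5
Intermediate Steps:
I = 2/105 (I = 4/(-6 + 216) = 4/210 = 4*(1/210) = 2/105 ≈ 0.019048)
S(z) = 2/105 - 3*z (S(z) = -3*z + 2/105 = 2/105 - 3*z)
(223579 + (25271 - 1*(-110566))) + S(364) = (223579 + (25271 - 1*(-110566))) + (2/105 - 3*364) = (223579 + (25271 + 110566)) + (2/105 - 1092) = (223579 + 135837) - 114658/105 = 359416 - 114658/105 = 37624022/105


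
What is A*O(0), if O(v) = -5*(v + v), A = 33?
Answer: 0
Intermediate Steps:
O(v) = -10*v
A*O(0) = 33*(-10*0) = 33*0 = 0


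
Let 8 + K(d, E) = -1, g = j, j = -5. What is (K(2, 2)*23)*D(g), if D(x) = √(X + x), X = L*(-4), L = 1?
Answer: -621*I ≈ -621.0*I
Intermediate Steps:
g = -5
X = -4 (X = 1*(-4) = -4)
K(d, E) = -9 (K(d, E) = -8 - 1 = -9)
D(x) = √(-4 + x)
(K(2, 2)*23)*D(g) = (-9*23)*√(-4 - 5) = -621*I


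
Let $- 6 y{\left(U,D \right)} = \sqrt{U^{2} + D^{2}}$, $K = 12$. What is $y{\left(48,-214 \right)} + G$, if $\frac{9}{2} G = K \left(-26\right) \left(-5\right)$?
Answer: $\frac{1040}{3} - \frac{5 \sqrt{481}}{3} \approx 310.11$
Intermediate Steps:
$y{\left(U,D \right)} = - \frac{\sqrt{D^{2} + U^{2}}}{6}$ ($y{\left(U,D \right)} = - \frac{\sqrt{U^{2} + D^{2}}}{6} = - \frac{\sqrt{D^{2} + U^{2}}}{6}$)
$G = \frac{1040}{3}$ ($G = \frac{2 \cdot 12 \left(-26\right) \left(-5\right)}{9} = \frac{2 \left(\left(-312\right) \left(-5\right)\right)}{9} = \frac{2}{9} \cdot 1560 = \frac{1040}{3} \approx 346.67$)
$y{\left(48,-214 \right)} + G = - \frac{\sqrt{\left(-214\right)^{2} + 48^{2}}}{6} + \frac{1040}{3} = - \frac{\sqrt{45796 + 2304}}{6} + \frac{1040}{3} = - \frac{\sqrt{48100}}{6} + \frac{1040}{3} = - \frac{10 \sqrt{481}}{6} + \frac{1040}{3} = - \frac{5 \sqrt{481}}{3} + \frac{1040}{3} = \frac{1040}{3} - \frac{5 \sqrt{481}}{3}$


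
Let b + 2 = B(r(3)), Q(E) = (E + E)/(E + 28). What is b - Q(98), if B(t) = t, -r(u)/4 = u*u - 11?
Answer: 40/9 ≈ 4.4444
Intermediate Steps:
r(u) = 44 - 4*u² (r(u) = -4*(u*u - 11) = -4*(u² - 11) = -4*(-11 + u²) = 44 - 4*u²)
Q(E) = 2*E/(28 + E) (Q(E) = (2*E)/(28 + E) = 2*E/(28 + E))
b = 6 (b = -2 + (44 - 4*3²) = -2 + (44 - 4*9) = -2 + (44 - 36) = -2 + 8 = 6)
b - Q(98) = 6 - 2*98/(28 + 98) = 6 - 2*98/126 = 6 - 1*14/9 = 6 - 14/9 = 40/9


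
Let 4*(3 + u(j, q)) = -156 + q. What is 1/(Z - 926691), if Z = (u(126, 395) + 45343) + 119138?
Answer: -4/3048613 ≈ -1.3121e-6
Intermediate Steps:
u(j, q) = -42 + q/4 (u(j, q) = -3 + (-156 + q)/4 = -3 + (-39 + q/4) = -42 + q/4)
Z = 658151/4 (Z = ((-42 + (¼)*395) + 45343) + 119138 = ((-42 + 395/4) + 45343) + 119138 = (227/4 + 45343) + 119138 = 181599/4 + 119138 = 658151/4 ≈ 1.6454e+5)
1/(Z - 926691) = 1/(658151/4 - 926691) = 1/(-3048613/4) = -4/3048613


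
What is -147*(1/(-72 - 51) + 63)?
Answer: -379652/41 ≈ -9259.8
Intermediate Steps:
-147*(1/(-72 - 51) + 63) = -147*(1/(-123) + 63) = -147*(-1/123 + 63) = -147*7748/123 = -379652/41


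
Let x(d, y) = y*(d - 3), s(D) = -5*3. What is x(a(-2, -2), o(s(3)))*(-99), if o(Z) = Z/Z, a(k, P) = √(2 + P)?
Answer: 297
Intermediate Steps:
s(D) = -15
o(Z) = 1
x(d, y) = y*(-3 + d)
x(a(-2, -2), o(s(3)))*(-99) = (1*(-3 + √(2 - 2)))*(-99) = (1*(-3 + √0))*(-99) = (1*(-3 + 0))*(-99) = (1*(-3))*(-99) = -3*(-99) = 297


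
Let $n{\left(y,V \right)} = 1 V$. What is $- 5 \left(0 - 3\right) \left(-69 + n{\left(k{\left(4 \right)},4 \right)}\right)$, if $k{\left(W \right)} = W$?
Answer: $-975$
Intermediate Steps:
$n{\left(y,V \right)} = V$
$- 5 \left(0 - 3\right) \left(-69 + n{\left(k{\left(4 \right)},4 \right)}\right) = - 5 \left(0 - 3\right) \left(-69 + 4\right) = \left(-5\right) \left(-3\right) \left(-65\right) = 15 \left(-65\right) = -975$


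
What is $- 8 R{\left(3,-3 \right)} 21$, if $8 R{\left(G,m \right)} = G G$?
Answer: $-189$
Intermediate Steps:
$R{\left(G,m \right)} = \frac{G^{2}}{8}$ ($R{\left(G,m \right)} = \frac{G G}{8} = \frac{G^{2}}{8}$)
$- 8 R{\left(3,-3 \right)} 21 = - 8 \frac{3^{2}}{8} \cdot 21 = - 8 \cdot \frac{1}{8} \cdot 9 \cdot 21 = \left(-8\right) \frac{9}{8} \cdot 21 = \left(-9\right) 21 = -189$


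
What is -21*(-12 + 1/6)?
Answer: 497/2 ≈ 248.50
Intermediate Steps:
-21*(-12 + 1/6) = -21*(-12 + ⅙) = -21*(-71/6) = 497/2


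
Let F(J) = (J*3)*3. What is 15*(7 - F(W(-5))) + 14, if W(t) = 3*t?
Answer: 2144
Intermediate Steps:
F(J) = 9*J (F(J) = (3*J)*3 = 9*J)
15*(7 - F(W(-5))) + 14 = 15*(7 - 9*3*(-5)) + 14 = 15*(7 - 9*(-15)) + 14 = 15*(7 - 1*(-135)) + 14 = 15*(7 + 135) + 14 = 15*142 + 14 = 2130 + 14 = 2144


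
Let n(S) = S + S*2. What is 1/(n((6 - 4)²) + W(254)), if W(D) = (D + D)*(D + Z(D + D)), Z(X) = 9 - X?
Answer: -1/124448 ≈ -8.0355e-6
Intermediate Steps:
W(D) = 2*D*(9 - D) (W(D) = (D + D)*(D + (9 - (D + D))) = (2*D)*(D + (9 - 2*D)) = (2*D)*(9 - D) = 2*D*(9 - D))
n(S) = 3*S (n(S) = S + 2*S = 3*S)
1/(n((6 - 4)²) + W(254)) = 1/(3*(6 - 4)² + 2*254*(9 - 1*254)) = 1/(3*2² + 2*254*(9 - 254)) = 1/(3*4 + 2*254*(-245)) = 1/(12 - 124460) = 1/(-124448) = -1/124448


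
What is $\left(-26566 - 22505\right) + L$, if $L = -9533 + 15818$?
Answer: $-42786$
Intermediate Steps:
$L = 6285$
$\left(-26566 - 22505\right) + L = \left(-26566 - 22505\right) + 6285 = -49071 + 6285 = -42786$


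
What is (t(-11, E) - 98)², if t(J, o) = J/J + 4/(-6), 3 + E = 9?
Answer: 85849/9 ≈ 9538.8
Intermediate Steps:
E = 6 (E = -3 + 9 = 6)
t(J, o) = ⅓ (t(J, o) = 1 + 4*(-⅙) = 1 - ⅔ = ⅓)
(t(-11, E) - 98)² = (⅓ - 98)² = (-293/3)² = 85849/9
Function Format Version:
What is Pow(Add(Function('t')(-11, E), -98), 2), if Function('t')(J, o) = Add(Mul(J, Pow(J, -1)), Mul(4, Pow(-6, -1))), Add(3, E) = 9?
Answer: Rational(85849, 9) ≈ 9538.8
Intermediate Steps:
E = 6 (E = Add(-3, 9) = 6)
Function('t')(J, o) = Rational(1, 3) (Function('t')(J, o) = Add(1, Mul(4, Rational(-1, 6))) = Add(1, Rational(-2, 3)) = Rational(1, 3))
Pow(Add(Function('t')(-11, E), -98), 2) = Pow(Add(Rational(1, 3), -98), 2) = Pow(Rational(-293, 3), 2) = Rational(85849, 9)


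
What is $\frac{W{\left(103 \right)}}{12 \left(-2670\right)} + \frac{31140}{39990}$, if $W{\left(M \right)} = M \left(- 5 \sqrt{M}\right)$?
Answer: $\frac{1038}{1333} + \frac{103 \sqrt{103}}{6408} \approx 0.94182$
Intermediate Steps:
$W{\left(M \right)} = - 5 M^{\frac{3}{2}}$
$\frac{W{\left(103 \right)}}{12 \left(-2670\right)} + \frac{31140}{39990} = \frac{\left(-5\right) 103^{\frac{3}{2}}}{12 \left(-2670\right)} + \frac{31140}{39990} = \frac{\left(-5\right) 103 \sqrt{103}}{-32040} + 31140 \cdot \frac{1}{39990} = - 515 \sqrt{103} \left(- \frac{1}{32040}\right) + \frac{1038}{1333} = \frac{103 \sqrt{103}}{6408} + \frac{1038}{1333} = \frac{1038}{1333} + \frac{103 \sqrt{103}}{6408}$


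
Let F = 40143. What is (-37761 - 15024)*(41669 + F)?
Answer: -4318446420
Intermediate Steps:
(-37761 - 15024)*(41669 + F) = (-37761 - 15024)*(41669 + 40143) = -52785*81812 = -4318446420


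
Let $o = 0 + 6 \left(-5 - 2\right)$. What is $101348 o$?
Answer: $-4256616$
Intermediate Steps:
$o = -42$ ($o = 0 + 6 \left(-7\right) = 0 - 42 = -42$)
$101348 o = 101348 \left(-42\right) = -4256616$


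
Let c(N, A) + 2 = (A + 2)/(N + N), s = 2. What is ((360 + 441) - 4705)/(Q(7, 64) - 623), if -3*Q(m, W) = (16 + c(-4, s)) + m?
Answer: 23424/3779 ≈ 6.1985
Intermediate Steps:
c(N, A) = -2 + (2 + A)/(2*N) (c(N, A) = -2 + (A + 2)/(N + N) = -2 + (2 + A)/((2*N)) = -2 + (2 + A)*(1/(2*N)) = -2 + (2 + A)/(2*N))
Q(m, W) = -9/2 - m/3 (Q(m, W) = -((16 + (1/2)*(2 + 2 - 4*(-4))/(-4)) + m)/3 = -((16 + (1/2)*(-1/4)*(2 + 2 + 16)) + m)/3 = -((16 + (1/2)*(-1/4)*20) + m)/3 = -((16 - 5/2) + m)/3 = -(27/2 + m)/3 = -9/2 - m/3)
((360 + 441) - 4705)/(Q(7, 64) - 623) = ((360 + 441) - 4705)/((-9/2 - 1/3*7) - 623) = (801 - 4705)/((-9/2 - 7/3) - 623) = -3904/(-41/6 - 623) = -3904/(-3779/6) = -3904*(-6/3779) = 23424/3779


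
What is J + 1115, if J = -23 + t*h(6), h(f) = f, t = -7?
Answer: 1050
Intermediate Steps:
J = -65 (J = -23 - 7*6 = -23 - 42 = -65)
J + 1115 = -65 + 1115 = 1050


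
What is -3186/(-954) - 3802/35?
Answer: -195311/1855 ≈ -105.29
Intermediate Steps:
-3186/(-954) - 3802/35 = -3186*(-1/954) - 3802*1/35 = 177/53 - 3802/35 = -195311/1855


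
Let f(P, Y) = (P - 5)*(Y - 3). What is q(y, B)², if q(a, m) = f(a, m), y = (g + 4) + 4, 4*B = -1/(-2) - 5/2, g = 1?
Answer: 196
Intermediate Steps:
B = -½ (B = (-1/(-2) - 5/2)/4 = (-1*(-½) - 5*½)/4 = (½ - 5/2)/4 = (¼)*(-2) = -½ ≈ -0.50000)
f(P, Y) = (-5 + P)*(-3 + Y)
y = 9 (y = (1 + 4) + 4 = 5 + 4 = 9)
q(a, m) = 15 - 5*m - 3*a + a*m
q(y, B)² = (15 - 5*(-½) - 3*9 + 9*(-½))² = (15 + 5/2 - 27 - 9/2)² = (-14)² = 196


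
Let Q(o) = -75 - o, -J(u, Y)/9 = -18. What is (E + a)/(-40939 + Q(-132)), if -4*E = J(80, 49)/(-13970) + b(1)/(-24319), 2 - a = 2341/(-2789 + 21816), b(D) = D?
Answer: -6075906819857/132133997860842010 ≈ -4.5983e-5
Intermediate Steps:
J(u, Y) = 162 (J(u, Y) = -9*(-18) = 162)
a = 35713/19027 (a = 2 - 2341/(-2789 + 21816) = 2 - 2341/19027 = 35713/19027 ≈ 1.8770)
E = 494206/169868215 (E = -(162/(-13970) + 1/(-24319))/4 = -(162*(-1/13970) + 1*(-1/24319))/4 = -(-81/6985 - 1/24319)/4 = -¼*(-1976824/169868215) = 494206/169868215 ≈ 0.0029093)
(E + a)/(-40939 + Q(-132)) = (494206/169868215 + 35713/19027)/(-40939 + (-75 - 1*(-132))) = 6075906819857/(3232082526805*(-40939 + (-75 + 132))) = 6075906819857/(3232082526805*(-40939 + 57)) = (6075906819857/3232082526805)/(-40882) = (6075906819857/3232082526805)*(-1/40882) = -6075906819857/132133997860842010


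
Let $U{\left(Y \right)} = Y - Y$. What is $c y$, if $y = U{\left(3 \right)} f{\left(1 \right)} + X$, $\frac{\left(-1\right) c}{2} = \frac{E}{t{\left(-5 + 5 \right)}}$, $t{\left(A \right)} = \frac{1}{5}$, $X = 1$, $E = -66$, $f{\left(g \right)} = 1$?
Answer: $660$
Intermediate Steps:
$t{\left(A \right)} = \frac{1}{5}$
$U{\left(Y \right)} = 0$
$c = 660$ ($c = - 2 \left(- 66 \frac{1}{\frac{1}{5}}\right) = - 2 \left(\left(-66\right) 5\right) = \left(-2\right) \left(-330\right) = 660$)
$y = 1$ ($y = 0 \cdot 1 + 1 = 0 + 1 = 1$)
$c y = 660 \cdot 1 = 660$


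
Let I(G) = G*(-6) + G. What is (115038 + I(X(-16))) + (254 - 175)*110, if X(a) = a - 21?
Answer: 123913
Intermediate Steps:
X(a) = -21 + a
I(G) = -5*G (I(G) = -6*G + G = -5*G)
(115038 + I(X(-16))) + (254 - 175)*110 = (115038 - 5*(-21 - 16)) + (254 - 175)*110 = (115038 - 5*(-37)) + 79*110 = (115038 + 185) + 8690 = 115223 + 8690 = 123913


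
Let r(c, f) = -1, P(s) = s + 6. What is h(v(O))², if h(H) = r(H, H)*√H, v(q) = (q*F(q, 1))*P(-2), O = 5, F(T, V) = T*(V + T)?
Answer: 600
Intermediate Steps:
F(T, V) = T*(T + V)
P(s) = 6 + s
v(q) = 4*q²*(1 + q) (v(q) = (q*(q*(q + 1)))*(6 - 2) = (q*(q*(1 + q)))*4 = (q²*(1 + q))*4 = 4*q²*(1 + q))
h(H) = -√H
h(v(O))² = (-√(4*5²*(1 + 5)))² = (-√(4*25*6))² = (-√600)² = (-10*√6)² = 600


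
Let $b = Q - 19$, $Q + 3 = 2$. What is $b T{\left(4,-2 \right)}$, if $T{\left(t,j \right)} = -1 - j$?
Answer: $-20$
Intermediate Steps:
$Q = -1$ ($Q = -3 + 2 = -1$)
$b = -20$ ($b = -1 - 19 = -20$)
$b T{\left(4,-2 \right)} = - 20 \left(-1 - -2\right) = - 20 \left(-1 + 2\right) = \left(-20\right) 1 = -20$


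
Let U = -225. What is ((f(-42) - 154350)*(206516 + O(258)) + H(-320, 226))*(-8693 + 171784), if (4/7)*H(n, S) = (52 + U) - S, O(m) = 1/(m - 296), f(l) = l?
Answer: -395204644485163905/76 ≈ -5.2001e+15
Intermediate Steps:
O(m) = 1/(-296 + m)
H(n, S) = -1211/4 - 7*S/4 (H(n, S) = 7*((52 - 225) - S)/4 = 7*(-173 - S)/4 = -1211/4 - 7*S/4)
((f(-42) - 154350)*(206516 + O(258)) + H(-320, 226))*(-8693 + 171784) = ((-42 - 154350)*(206516 + 1/(-296 + 258)) + (-1211/4 - 7/4*226))*(-8693 + 171784) = (-154392*(206516 + 1/(-38)) + (-1211/4 - 791/2))*163091 = (-154392*(206516 - 1/38) - 2793/4)*163091 = (-154392*7847607/38 - 2793/4)*163091 = (-605803869972/19 - 2793/4)*163091 = -2423215532955/76*163091 = -395204644485163905/76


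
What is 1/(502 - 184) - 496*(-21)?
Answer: 3312289/318 ≈ 10416.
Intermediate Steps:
1/(502 - 184) - 496*(-21) = 1/318 + 10416 = 3312289/318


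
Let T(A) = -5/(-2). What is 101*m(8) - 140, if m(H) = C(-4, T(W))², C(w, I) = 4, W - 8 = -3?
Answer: 1476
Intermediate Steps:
W = 5 (W = 8 - 3 = 5)
T(A) = 5/2 (T(A) = -5*(-½) = 5/2)
m(H) = 16 (m(H) = 4² = 16)
101*m(8) - 140 = 101*16 - 140 = 1616 - 140 = 1476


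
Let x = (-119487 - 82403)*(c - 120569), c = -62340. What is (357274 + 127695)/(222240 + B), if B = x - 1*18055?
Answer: 484969/36927702195 ≈ 1.3133e-5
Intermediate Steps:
x = 36927498010 (x = (-119487 - 82403)*(-62340 - 120569) = -201890*(-182909) = 36927498010)
B = 36927479955 (B = 36927498010 - 1*18055 = 36927498010 - 18055 = 36927479955)
(357274 + 127695)/(222240 + B) = (357274 + 127695)/(222240 + 36927479955) = 484969/36927702195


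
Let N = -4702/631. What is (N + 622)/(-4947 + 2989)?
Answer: -193890/617749 ≈ -0.31387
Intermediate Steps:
N = -4702/631 (N = -4702*1/631 = -4702/631 ≈ -7.4517)
(N + 622)/(-4947 + 2989) = (-4702/631 + 622)/(-4947 + 2989) = (387780/631)/(-1958) = (387780/631)*(-1/1958) = -193890/617749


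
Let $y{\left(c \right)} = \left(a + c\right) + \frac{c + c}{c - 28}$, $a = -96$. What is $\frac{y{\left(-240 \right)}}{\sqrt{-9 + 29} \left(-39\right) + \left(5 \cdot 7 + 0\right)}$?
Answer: $\frac{156744}{391213} + \frac{1746576 \sqrt{5}}{1956065} \approx 2.3973$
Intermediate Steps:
$y{\left(c \right)} = -96 + c + \frac{2 c}{-28 + c}$ ($y{\left(c \right)} = \left(-96 + c\right) + \frac{c + c}{c - 28} = \left(-96 + c\right) + \frac{2 c}{-28 + c} = -96 + c + \frac{2 c}{-28 + c}$)
$\frac{y{\left(-240 \right)}}{\sqrt{-9 + 29} \left(-39\right) + \left(5 \cdot 7 + 0\right)} = \frac{\frac{1}{-28 - 240} \left(2688 + \left(-240\right)^{2} - -29280\right)}{\sqrt{-9 + 29} \left(-39\right) + \left(5 \cdot 7 + 0\right)} = \frac{\frac{1}{-268} \left(2688 + 57600 + 29280\right)}{\sqrt{20} \left(-39\right) + \left(35 + 0\right)} = \frac{\left(- \frac{1}{268}\right) 89568}{2 \sqrt{5} \left(-39\right) + 35} = - \frac{22392}{67 \left(- 78 \sqrt{5} + 35\right)} = - \frac{22392}{67 \left(35 - 78 \sqrt{5}\right)}$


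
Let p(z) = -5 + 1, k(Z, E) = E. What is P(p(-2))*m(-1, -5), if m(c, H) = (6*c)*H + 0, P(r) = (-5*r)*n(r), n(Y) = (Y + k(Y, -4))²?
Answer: 38400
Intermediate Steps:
n(Y) = (-4 + Y)² (n(Y) = (Y - 4)² = (-4 + Y)²)
p(z) = -4
P(r) = -5*r*(-4 + r)² (P(r) = (-5*r)*(-4 + r)² = -5*r*(-4 + r)²)
m(c, H) = 6*H*c (m(c, H) = 6*H*c + 0 = 6*H*c)
P(p(-2))*m(-1, -5) = (-5*(-4)*(-4 - 4)²)*(6*(-5)*(-1)) = -5*(-4)*(-8)²*30 = -5*(-4)*64*30 = 1280*30 = 38400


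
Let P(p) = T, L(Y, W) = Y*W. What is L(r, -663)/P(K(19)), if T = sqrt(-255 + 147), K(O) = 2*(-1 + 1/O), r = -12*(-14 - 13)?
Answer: 11934*I*sqrt(3) ≈ 20670.0*I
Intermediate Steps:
r = 324 (r = -12*(-27) = 324)
L(Y, W) = W*Y
K(O) = -2 + 2/O
T = 6*I*sqrt(3) (T = sqrt(-108) = 6*I*sqrt(3) ≈ 10.392*I)
P(p) = 6*I*sqrt(3)
L(r, -663)/P(K(19)) = (-663*324)/((6*I*sqrt(3))) = -(-11934)*I*sqrt(3) = 11934*I*sqrt(3)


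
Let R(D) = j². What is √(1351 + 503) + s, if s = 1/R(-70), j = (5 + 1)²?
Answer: 1/1296 + 3*√206 ≈ 43.059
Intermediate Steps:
j = 36 (j = 6² = 36)
R(D) = 1296 (R(D) = 36² = 1296)
s = 1/1296 ≈ 0.00077160
√(1351 + 503) + s = √(1351 + 503) + 1/1296 = √1854 + 1/1296 = 3*√206 + 1/1296 = 1/1296 + 3*√206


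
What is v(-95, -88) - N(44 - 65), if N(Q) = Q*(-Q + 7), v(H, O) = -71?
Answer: 517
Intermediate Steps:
N(Q) = Q*(7 - Q)
v(-95, -88) - N(44 - 65) = -71 - (44 - 65)*(7 - (44 - 65)) = -71 - (-21)*(7 - 1*(-21)) = -71 - (-21)*(7 + 21) = -71 - (-21)*28 = -71 - 1*(-588) = -71 + 588 = 517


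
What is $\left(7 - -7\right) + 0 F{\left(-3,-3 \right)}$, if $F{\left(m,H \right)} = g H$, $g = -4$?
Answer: $14$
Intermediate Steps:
$F{\left(m,H \right)} = - 4 H$
$\left(7 - -7\right) + 0 F{\left(-3,-3 \right)} = \left(7 - -7\right) + 0 \left(\left(-4\right) \left(-3\right)\right) = \left(7 + 7\right) + 0 \cdot 12 = 14 + 0 = 14$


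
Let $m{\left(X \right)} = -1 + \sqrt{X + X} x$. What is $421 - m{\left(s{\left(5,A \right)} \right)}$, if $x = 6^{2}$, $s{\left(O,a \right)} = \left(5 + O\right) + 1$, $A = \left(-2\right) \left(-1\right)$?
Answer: $422 - 36 \sqrt{22} \approx 253.15$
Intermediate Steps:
$A = 2$
$s{\left(O,a \right)} = 6 + O$
$x = 36$
$m{\left(X \right)} = -1 + 36 \sqrt{2} \sqrt{X}$ ($m{\left(X \right)} = -1 + \sqrt{X + X} 36 = -1 + \sqrt{2 X} 36 = -1 + \sqrt{2} \sqrt{X} 36 = -1 + 36 \sqrt{2} \sqrt{X}$)
$421 - m{\left(s{\left(5,A \right)} \right)} = 421 - \left(-1 + 36 \sqrt{2} \sqrt{6 + 5}\right) = 421 - \left(-1 + 36 \sqrt{2} \sqrt{11}\right) = 421 - \left(-1 + 36 \sqrt{22}\right) = 421 + \left(1 - 36 \sqrt{22}\right) = 422 - 36 \sqrt{22}$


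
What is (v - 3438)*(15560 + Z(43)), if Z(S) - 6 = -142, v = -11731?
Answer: -233966656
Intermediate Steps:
Z(S) = -136 (Z(S) = 6 - 142 = -136)
(v - 3438)*(15560 + Z(43)) = (-11731 - 3438)*(15560 - 136) = -15169*15424 = -233966656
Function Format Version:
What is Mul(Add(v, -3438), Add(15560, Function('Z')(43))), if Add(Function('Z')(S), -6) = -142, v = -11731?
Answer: -233966656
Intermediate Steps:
Function('Z')(S) = -136 (Function('Z')(S) = Add(6, -142) = -136)
Mul(Add(v, -3438), Add(15560, Function('Z')(43))) = Mul(Add(-11731, -3438), Add(15560, -136)) = Mul(-15169, 15424) = -233966656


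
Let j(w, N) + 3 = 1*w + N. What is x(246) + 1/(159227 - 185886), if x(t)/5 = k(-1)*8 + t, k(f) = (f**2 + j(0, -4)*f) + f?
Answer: 40255089/26659 ≈ 1510.0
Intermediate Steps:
j(w, N) = -3 + N + w (j(w, N) = -3 + (1*w + N) = -3 + (w + N) = -3 + (N + w) = -3 + N + w)
k(f) = f**2 - 6*f (k(f) = (f**2 + (-3 - 4 + 0)*f) + f = (f**2 - 7*f) + f = f**2 - 6*f)
x(t) = 280 + 5*t (x(t) = 5*(-(-6 - 1)*8 + t) = 5*(-1*(-7)*8 + t) = 5*(7*8 + t) = 5*(56 + t) = 280 + 5*t)
x(246) + 1/(159227 - 185886) = (280 + 5*246) + 1/(159227 - 185886) = (280 + 1230) + 1/(-26659) = 1510 - 1/26659 = 40255089/26659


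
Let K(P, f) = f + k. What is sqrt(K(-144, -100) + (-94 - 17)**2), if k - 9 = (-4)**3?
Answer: sqrt(12166) ≈ 110.30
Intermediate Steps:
k = -55 (k = 9 + (-4)**3 = 9 - 64 = -55)
K(P, f) = -55 + f (K(P, f) = f - 55 = -55 + f)
sqrt(K(-144, -100) + (-94 - 17)**2) = sqrt((-55 - 100) + (-94 - 17)**2) = sqrt(-155 + (-111)**2) = sqrt(-155 + 12321) = sqrt(12166)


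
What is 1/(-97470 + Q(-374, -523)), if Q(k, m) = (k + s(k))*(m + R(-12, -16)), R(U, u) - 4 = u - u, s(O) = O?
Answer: 1/290742 ≈ 3.4395e-6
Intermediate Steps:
R(U, u) = 4 (R(U, u) = 4 + (u - u) = 4 + 0 = 4)
Q(k, m) = 2*k*(4 + m) (Q(k, m) = (k + k)*(m + 4) = (2*k)*(4 + m) = 2*k*(4 + m))
1/(-97470 + Q(-374, -523)) = 1/(-97470 + 2*(-374)*(4 - 523)) = 1/(-97470 + 2*(-374)*(-519)) = 1/(-97470 + 388212) = 1/290742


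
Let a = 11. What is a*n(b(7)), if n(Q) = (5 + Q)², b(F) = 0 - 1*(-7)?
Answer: 1584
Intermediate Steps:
b(F) = 7 (b(F) = 0 + 7 = 7)
a*n(b(7)) = 11*(5 + 7)² = 11*12² = 11*144 = 1584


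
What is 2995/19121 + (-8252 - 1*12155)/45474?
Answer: -254007617/869508354 ≈ -0.29213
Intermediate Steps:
2995/19121 + (-8252 - 1*12155)/45474 = 2995*(1/19121) + (-8252 - 12155)*(1/45474) = 2995/19121 - 20407*1/45474 = 2995/19121 - 20407/45474 = -254007617/869508354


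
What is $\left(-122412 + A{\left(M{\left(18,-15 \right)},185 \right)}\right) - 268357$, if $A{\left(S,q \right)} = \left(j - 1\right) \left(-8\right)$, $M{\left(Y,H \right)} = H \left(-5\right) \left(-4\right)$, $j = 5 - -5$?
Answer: $-390841$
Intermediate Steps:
$j = 10$ ($j = 5 + 5 = 10$)
$M{\left(Y,H \right)} = 20 H$ ($M{\left(Y,H \right)} = - 5 H \left(-4\right) = 20 H$)
$A{\left(S,q \right)} = -72$ ($A{\left(S,q \right)} = \left(10 - 1\right) \left(-8\right) = 9 \left(-8\right) = -72$)
$\left(-122412 + A{\left(M{\left(18,-15 \right)},185 \right)}\right) - 268357 = \left(-122412 - 72\right) - 268357 = -122484 - 268357 = -390841$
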